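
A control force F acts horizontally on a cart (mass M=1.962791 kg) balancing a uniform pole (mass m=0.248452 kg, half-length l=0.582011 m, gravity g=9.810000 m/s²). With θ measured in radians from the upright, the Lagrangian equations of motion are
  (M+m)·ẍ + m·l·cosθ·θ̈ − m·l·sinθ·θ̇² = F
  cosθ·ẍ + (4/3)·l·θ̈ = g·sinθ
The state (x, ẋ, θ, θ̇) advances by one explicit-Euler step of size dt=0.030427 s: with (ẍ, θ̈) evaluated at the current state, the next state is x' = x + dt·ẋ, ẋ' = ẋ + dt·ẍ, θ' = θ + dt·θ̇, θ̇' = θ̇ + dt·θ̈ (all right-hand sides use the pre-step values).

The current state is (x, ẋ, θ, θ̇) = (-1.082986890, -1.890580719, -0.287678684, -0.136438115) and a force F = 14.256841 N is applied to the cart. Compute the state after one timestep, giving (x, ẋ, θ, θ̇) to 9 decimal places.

(-1.140511590, -1.670520377, -0.291830087, -0.517495800)

sinθ=-0.283727070, cosθ=0.958905079
temp = (F + m·l·θ̇²·sinθ)/(M+m) = (14.256841 + -0.000763741)/2.211243 = 6.447087570
θ̈ = (g·sinθ − cosθ·temp)/(l·(4/3 − m·cos²θ/(M+m))) = -12.523669275
ẍ = temp − m·l·θ̈·cosθ/(M+m) = 7.232403538
Euler: x'=-1.082986890+0.030427·-1.890580719=-1.140511590, ẋ'=-1.890580719+0.030427·7.232403538=-1.670520377
       θ'=-0.287678684+0.030427·-0.136438115=-0.291830087, θ̇'=-0.136438115+0.030427·-12.523669275=-0.517495800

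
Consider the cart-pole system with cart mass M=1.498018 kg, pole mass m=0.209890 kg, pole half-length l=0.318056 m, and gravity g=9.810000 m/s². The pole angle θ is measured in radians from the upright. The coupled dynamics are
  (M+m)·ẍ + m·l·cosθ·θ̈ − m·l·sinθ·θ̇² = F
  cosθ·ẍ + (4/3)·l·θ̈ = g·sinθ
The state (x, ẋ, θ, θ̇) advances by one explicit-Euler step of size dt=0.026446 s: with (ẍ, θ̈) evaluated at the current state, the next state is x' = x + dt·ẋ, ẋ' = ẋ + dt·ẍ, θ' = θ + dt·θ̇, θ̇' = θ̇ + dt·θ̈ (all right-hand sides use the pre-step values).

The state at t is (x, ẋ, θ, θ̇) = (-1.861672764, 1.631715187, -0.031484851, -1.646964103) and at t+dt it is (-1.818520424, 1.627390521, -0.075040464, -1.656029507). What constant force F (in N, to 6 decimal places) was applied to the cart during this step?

F = -0.296463 N

ẍ = (ẋ'−ẋ)/dt = (1.627390521−1.631715187)/0.026446 = -0.163528
θ̈ = (θ̇'−θ̇)/dt = (-1.656029507−-1.646964103)/0.026446 = -0.342789
sinθ=-0.031480, cosθ=0.999504
F = (M+m)·ẍ + m·l·cosθ·θ̈ − m·l·sinθ·θ̇² = -0.279291 + -0.022872 − -0.005700 = -0.296463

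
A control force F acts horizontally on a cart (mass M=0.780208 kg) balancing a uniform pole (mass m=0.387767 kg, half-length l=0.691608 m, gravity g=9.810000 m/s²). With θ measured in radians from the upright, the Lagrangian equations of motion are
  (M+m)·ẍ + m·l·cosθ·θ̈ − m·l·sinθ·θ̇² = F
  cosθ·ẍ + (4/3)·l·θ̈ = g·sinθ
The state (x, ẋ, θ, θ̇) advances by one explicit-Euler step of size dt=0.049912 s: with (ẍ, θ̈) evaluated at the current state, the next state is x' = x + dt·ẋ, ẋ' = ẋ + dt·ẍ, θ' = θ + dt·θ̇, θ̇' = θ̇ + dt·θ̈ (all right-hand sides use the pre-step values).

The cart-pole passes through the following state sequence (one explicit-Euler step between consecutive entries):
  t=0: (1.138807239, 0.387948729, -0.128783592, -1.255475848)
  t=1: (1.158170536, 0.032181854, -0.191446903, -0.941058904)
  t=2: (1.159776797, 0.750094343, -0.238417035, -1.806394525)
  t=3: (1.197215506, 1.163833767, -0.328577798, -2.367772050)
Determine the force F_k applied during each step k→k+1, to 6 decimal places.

F_0 = -6.595493 N
F_1 = 12.280238 N
F_2 = 6.957432 N

step 0→1:
  ẍ = (ẋ'−ẋ)/dt = (0.032181854−0.387948729)/0.049912 = -7.127883
  θ̈ = (θ̇'−θ̇)/dt = (-0.941058904−-1.255475848)/0.049912 = 6.299426
  sinθ=-0.128428, cosθ=0.991719
  F = (M+m)·ẍ + m·l·cosθ·θ̈ − m·l·sinθ·θ̇² = -8.325189 + 1.675407 − -0.054288 = -6.595493
step 1→2:
  ẍ = (ẋ'−ẋ)/dt = (0.750094343−0.032181854)/0.049912 = 14.383565
  θ̈ = (θ̇'−θ̇)/dt = (-1.806394525−-0.941058904)/0.049912 = -17.337226
  sinθ=-0.190280, cosθ=0.981730
  F = (M+m)·ẍ + m·l·cosθ·θ̈ − m·l·sinθ·θ̇² = 16.799644 + -4.564598 − -0.045191 = 12.280238
step 2→3:
  ẍ = (ẋ'−ẋ)/dt = (1.163833767−0.750094343)/0.049912 = 8.289378
  θ̈ = (θ̇'−θ̇)/dt = (-2.367772050−-1.806394525)/0.049912 = -11.247346
  sinθ=-0.236165, cosθ=0.971713
  F = (M+m)·ẍ + m·l·cosθ·θ̈ − m·l·sinθ·θ̇² = 9.681786 + -2.931021 − -0.206667 = 6.957432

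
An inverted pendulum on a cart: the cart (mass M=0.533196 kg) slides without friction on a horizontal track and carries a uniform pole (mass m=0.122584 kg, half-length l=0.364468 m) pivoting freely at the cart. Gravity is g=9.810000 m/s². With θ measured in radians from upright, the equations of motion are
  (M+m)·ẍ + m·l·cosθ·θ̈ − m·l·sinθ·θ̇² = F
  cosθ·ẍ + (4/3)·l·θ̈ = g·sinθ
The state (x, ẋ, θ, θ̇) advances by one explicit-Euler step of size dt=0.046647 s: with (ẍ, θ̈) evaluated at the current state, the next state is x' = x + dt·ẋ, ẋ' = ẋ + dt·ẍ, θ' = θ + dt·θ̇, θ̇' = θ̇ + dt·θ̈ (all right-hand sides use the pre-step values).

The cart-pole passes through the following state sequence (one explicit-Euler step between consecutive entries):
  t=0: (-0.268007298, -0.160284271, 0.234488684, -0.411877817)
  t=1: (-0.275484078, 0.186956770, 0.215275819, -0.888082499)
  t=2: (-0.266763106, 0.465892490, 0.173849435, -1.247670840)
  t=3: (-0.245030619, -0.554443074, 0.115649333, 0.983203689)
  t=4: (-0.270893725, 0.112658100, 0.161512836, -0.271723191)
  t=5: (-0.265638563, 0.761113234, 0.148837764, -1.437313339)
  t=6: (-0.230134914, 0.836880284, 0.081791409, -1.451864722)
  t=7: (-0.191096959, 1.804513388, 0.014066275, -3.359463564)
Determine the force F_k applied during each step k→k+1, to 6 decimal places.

F_0 = 4.436255 N
F_1 = 3.577390 N
F_2 = -12.251771 N
F_3 = 8.179435 N
F_4 = 8.013822 N
F_5 = 1.037690 N
F_6 = 11.774666 N

step 0→1:
  ẍ = (ẋ'−ẋ)/dt = (0.186956770−-0.160284271)/0.046647 = 7.444017
  θ̈ = (θ̇'−θ̇)/dt = (-0.888082499−-0.411877817)/0.046647 = -10.208688
  sinθ=0.232346, cosθ=0.972633
  F = (M+m)·ẍ + m·l·cosθ·θ̈ − m·l·sinθ·θ̇² = 4.881637 + -0.443621 − 0.001761 = 4.436255
step 1→2:
  ẍ = (ẋ'−ẋ)/dt = (0.465892490−0.186956770)/0.046647 = 5.979714
  θ̈ = (θ̇'−θ̇)/dt = (-1.247670840−-0.888082499)/0.046647 = -7.708713
  sinθ=0.213617, cosθ=0.976918
  F = (M+m)·ẍ + m·l·cosθ·θ̈ − m·l·sinθ·θ̇² = 3.921377 + -0.336460 − 0.007527 = 3.577390
step 2→3:
  ẍ = (ẋ'−ẋ)/dt = (-0.554443074−0.465892490)/0.046647 = -21.873552
  θ̈ = (θ̇'−θ̇)/dt = (0.983203689−-1.247670840)/0.046647 = 47.824609
  sinθ=0.172975, cosθ=0.984926
  F = (M+m)·ẍ + m·l·cosθ·θ̈ − m·l·sinθ·θ̇² = -14.344238 + 2.104497 − 0.012030 = -12.251771
step 3→4:
  ẍ = (ẋ'−ẋ)/dt = (0.112658100−-0.554443074)/0.046647 = 14.301052
  θ̈ = (θ̇'−θ̇)/dt = (-0.271723191−0.983203689)/0.046647 = -26.902628
  sinθ=0.115392, cosθ=0.993320
  F = (M+m)·ẍ + m·l·cosθ·θ̈ − m·l·sinθ·θ̇² = 9.378344 + -1.193925 − 0.004984 = 8.179435
step 4→5:
  ẍ = (ẋ'−ẋ)/dt = (0.761113234−0.112658100)/0.046647 = 13.901326
  θ̈ = (θ̇'−θ̇)/dt = (-1.437313339−-0.271723191)/0.046647 = -24.987462
  sinθ=0.160812, cosθ=0.986985
  F = (M+m)·ẍ + m·l·cosθ·θ̈ − m·l·sinθ·θ̇² = 9.116211 + -1.101859 − 0.000530 = 8.013822
step 5→6:
  ẍ = (ẋ'−ẋ)/dt = (0.836880284−0.761113234)/0.046647 = 1.624264
  θ̈ = (θ̇'−θ̇)/dt = (-1.451864722−-1.437313339)/0.046647 = -0.311947
  sinθ=0.148289, cosθ=0.988944
  F = (M+m)·ẍ + m·l·cosθ·θ̈ − m·l·sinθ·θ̇² = 1.065160 + -0.013783 − 0.013687 = 1.037690
step 6→7:
  ẍ = (ẋ'−ẋ)/dt = (1.804513388−0.836880284)/0.046647 = 20.743737
  θ̈ = (θ̇'−θ̇)/dt = (-3.359463564−-1.451864722)/0.046647 = -40.894352
  sinθ=0.081700, cosθ=0.996657
  F = (M+m)·ẍ + m·l·cosθ·θ̈ − m·l·sinθ·θ̇² = 13.603328 + -1.820968 − 0.007694 = 11.774666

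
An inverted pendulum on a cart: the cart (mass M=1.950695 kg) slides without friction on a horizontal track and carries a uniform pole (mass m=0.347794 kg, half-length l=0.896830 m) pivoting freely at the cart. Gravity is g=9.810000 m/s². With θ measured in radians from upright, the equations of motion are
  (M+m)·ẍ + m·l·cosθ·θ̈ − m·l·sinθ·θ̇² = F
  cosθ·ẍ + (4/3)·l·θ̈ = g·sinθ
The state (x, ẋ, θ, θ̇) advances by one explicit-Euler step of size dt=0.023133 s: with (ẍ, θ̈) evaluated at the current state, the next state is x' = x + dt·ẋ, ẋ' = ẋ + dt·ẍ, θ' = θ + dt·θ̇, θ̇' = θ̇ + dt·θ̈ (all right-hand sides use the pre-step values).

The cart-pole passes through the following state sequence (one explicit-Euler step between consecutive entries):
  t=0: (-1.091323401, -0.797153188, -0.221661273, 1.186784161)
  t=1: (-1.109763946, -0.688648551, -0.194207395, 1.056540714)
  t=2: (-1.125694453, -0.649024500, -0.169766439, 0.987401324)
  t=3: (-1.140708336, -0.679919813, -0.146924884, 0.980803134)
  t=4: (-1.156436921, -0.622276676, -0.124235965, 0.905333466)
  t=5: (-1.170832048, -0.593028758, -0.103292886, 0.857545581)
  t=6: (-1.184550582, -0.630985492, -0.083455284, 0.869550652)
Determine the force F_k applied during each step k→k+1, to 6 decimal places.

step 0→1:
  ẍ = (ẋ'−ẋ)/dt = (-0.688648551−-0.797153188)/0.023133 = 4.690470
  θ̈ = (θ̇'−θ̇)/dt = (1.056540714−1.186784161)/0.023133 = -5.630201
  sinθ=-0.219851, cosθ=0.975534
  F = (M+m)·ẍ + m·l·cosθ·θ̈ − m·l·sinθ·θ̇² = 10.780993 + -1.713162 − -0.096584 = 9.164415
step 1→2:
  ẍ = (ẋ'−ẋ)/dt = (-0.649024500−-0.688648551)/0.023133 = 1.712880
  θ̈ = (θ̇'−θ̇)/dt = (0.987401324−1.056540714)/0.023133 = -2.988777
  sinθ=-0.192989, cosθ=0.981201
  F = (M+m)·ẍ + m·l·cosθ·θ̈ − m·l·sinθ·θ̇² = 3.937036 + -0.914711 − -0.067195 = 3.089520
step 2→3:
  ẍ = (ẋ'−ẋ)/dt = (-0.679919813−-0.649024500)/0.023133 = -1.335552
  θ̈ = (θ̇'−θ̇)/dt = (0.980803134−0.987401324)/0.023133 = -0.285228
  sinθ=-0.168952, cosθ=0.985624
  F = (M+m)·ẍ + m·l·cosθ·θ̈ − m·l·sinθ·θ̇² = -3.069750 + -0.087687 − -0.051379 = -3.106059
step 3→4:
  ẍ = (ẋ'−ẋ)/dt = (-0.622276676−-0.679919813)/0.023133 = 2.491814
  θ̈ = (θ̇'−θ̇)/dt = (0.905333466−0.980803134)/0.023133 = -3.262425
  sinθ=-0.146397, cosθ=0.989226
  F = (M+m)·ẍ + m·l·cosθ·θ̈ − m·l·sinθ·θ̇² = 5.727407 + -1.006626 − -0.043927 = 4.764708
step 4→5:
  ẍ = (ẋ'−ẋ)/dt = (-0.593028758−-0.622276676)/0.023133 = 1.264337
  θ̈ = (θ̇'−θ̇)/dt = (0.857545581−0.905333466)/0.023133 = -2.065788
  sinθ=-0.123917, cosθ=0.992293
  F = (M+m)·ẍ + m·l·cosθ·θ̈ − m·l·sinθ·θ̇² = 2.906066 + -0.639378 − -0.031680 = 2.298367
step 5→6:
  ẍ = (ẋ'−ẋ)/dt = (-0.630985492−-0.593028758)/0.023133 = -1.640805
  θ̈ = (θ̇'−θ̇)/dt = (0.869550652−0.857545581)/0.023133 = 0.518959
  sinθ=-0.103109, cosθ=0.994670
  F = (M+m)·ẍ + m·l·cosθ·θ̈ − m·l·sinθ·θ̇² = -3.771371 + 0.161007 − -0.023651 = -3.586714

F_0 = 9.164415 N
F_1 = 3.089520 N
F_2 = -3.106059 N
F_3 = 4.764708 N
F_4 = 2.298367 N
F_5 = -3.586714 N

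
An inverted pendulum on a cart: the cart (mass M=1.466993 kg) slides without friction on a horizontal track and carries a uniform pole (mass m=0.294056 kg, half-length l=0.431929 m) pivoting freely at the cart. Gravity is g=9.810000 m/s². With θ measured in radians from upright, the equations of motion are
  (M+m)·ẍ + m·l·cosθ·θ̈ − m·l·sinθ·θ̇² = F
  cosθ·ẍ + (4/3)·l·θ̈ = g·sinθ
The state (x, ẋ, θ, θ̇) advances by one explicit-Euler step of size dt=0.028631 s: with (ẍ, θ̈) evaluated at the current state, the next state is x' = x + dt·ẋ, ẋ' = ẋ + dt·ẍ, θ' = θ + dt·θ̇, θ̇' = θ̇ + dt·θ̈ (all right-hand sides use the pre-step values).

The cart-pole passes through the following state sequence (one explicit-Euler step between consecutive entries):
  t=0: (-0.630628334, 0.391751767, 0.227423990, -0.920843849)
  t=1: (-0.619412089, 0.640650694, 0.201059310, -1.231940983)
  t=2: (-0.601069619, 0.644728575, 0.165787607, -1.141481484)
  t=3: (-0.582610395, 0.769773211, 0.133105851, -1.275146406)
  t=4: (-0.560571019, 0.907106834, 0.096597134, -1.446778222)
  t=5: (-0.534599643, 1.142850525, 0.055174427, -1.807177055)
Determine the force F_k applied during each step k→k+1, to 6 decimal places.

F_0 = 13.940573 N
F_1 = 0.605536 N
F_2 = 7.079166 N
F_3 = 7.665124 N
F_4 = 12.883264 N

step 0→1:
  ẍ = (ẋ'−ẋ)/dt = (0.640650694−0.391751767)/0.028631 = 8.693337
  θ̈ = (θ̇'−θ̇)/dt = (-1.231940983−-0.920843849)/0.028631 = -10.865745
  sinθ=0.225469, cosθ=0.974250
  F = (M+m)·ẍ + m·l·cosθ·θ̈ − m·l·sinθ·θ̇² = 15.309392 + -1.344536 − 0.024283 = 13.940573
step 1→2:
  ẍ = (ẋ'−ẋ)/dt = (0.644728575−0.640650694)/0.028631 = 0.142429
  θ̈ = (θ̇'−θ̇)/dt = (-1.141481484−-1.231940983)/0.028631 = 3.159495
  sinθ=0.199707, cosθ=0.979856
  F = (M+m)·ẍ + m·l·cosθ·θ̈ − m·l·sinθ·θ̇² = 0.250824 + 0.393208 − 0.038496 = 0.605536
step 2→3:
  ẍ = (ẋ'−ẋ)/dt = (0.769773211−0.644728575)/0.028631 = 4.367456
  θ̈ = (θ̇'−θ̇)/dt = (-1.275146406−-1.141481484)/0.028631 = -4.668538
  sinθ=0.165029, cosθ=0.986289
  F = (M+m)·ẍ + m·l·cosθ·θ̈ − m·l·sinθ·θ̇² = 7.691304 + -0.584827 − 0.027311 = 7.079166
step 3→4:
  ẍ = (ẋ'−ẋ)/dt = (0.907106834−0.769773211)/0.028631 = 4.796676
  θ̈ = (θ̇'−θ̇)/dt = (-1.446778222−-1.275146406)/0.028631 = -5.994615
  sinθ=0.132713, cosθ=0.991154
  F = (M+m)·ẍ + m·l·cosθ·θ̈ − m·l·sinθ·θ̇² = 8.447181 + -0.754649 − 0.027408 = 7.665124
step 4→5:
  ẍ = (ẋ'−ẋ)/dt = (1.142850525−0.907106834)/0.028631 = 8.233862
  θ̈ = (θ̇'−θ̇)/dt = (-1.807177055−-1.446778222)/0.028631 = -12.587714
  sinθ=0.096447, cosθ=0.995338
  F = (M+m)·ẍ + m·l·cosθ·θ̈ − m·l·sinθ·θ̇² = 14.500234 + -1.591329 − 0.025641 = 12.883264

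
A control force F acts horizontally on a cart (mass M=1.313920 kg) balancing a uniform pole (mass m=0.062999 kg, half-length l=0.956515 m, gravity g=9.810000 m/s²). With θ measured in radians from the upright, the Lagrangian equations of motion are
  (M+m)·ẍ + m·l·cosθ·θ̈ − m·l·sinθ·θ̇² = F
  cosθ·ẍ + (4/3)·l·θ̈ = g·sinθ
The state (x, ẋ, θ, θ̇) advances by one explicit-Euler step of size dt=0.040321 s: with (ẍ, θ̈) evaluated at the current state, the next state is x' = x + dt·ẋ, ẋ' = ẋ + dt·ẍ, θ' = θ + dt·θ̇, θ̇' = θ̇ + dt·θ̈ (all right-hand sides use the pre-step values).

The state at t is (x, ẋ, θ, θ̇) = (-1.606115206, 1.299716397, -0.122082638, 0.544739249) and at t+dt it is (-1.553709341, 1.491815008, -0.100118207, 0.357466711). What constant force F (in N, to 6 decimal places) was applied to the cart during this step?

ẍ = (ẋ'−ẋ)/dt = (1.491815008−1.299716397)/0.040321 = 4.764232
θ̈ = (θ̇'−θ̇)/dt = (0.357466711−0.544739249)/0.040321 = -4.644541
sinθ=-0.121780, cosθ=0.992557
F = (M+m)·ẍ + m·l·cosθ·θ̈ − m·l·sinθ·θ̇² = 6.559962 + -0.277795 − -0.002178 = 6.284345

F = 6.284345 N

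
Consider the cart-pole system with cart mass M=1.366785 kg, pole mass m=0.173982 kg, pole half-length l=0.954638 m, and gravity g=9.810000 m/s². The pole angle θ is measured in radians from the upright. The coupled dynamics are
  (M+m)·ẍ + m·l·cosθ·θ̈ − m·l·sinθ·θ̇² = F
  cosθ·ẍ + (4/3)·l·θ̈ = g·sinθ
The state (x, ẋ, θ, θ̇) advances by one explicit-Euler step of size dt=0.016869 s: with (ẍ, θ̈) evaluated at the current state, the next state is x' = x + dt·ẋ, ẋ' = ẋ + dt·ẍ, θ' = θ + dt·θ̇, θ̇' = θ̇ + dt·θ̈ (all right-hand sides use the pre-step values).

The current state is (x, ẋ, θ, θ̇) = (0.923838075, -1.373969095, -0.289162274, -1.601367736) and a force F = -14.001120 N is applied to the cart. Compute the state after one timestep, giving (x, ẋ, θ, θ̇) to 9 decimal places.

sinθ=-0.285149379, cosθ=0.958483089
temp = (F + m·l·θ̇²·sinθ)/(M+m) = (-14.001120 + -0.121450027)/1.540767 = -9.165934906
θ̈ = (g·sinθ − cosθ·temp)/(l·(4/3 − m·cos²θ/(M+m))) = 5.101365055
ẍ = temp − m·l·θ̈·cosθ/(M+m) = -9.693015378
Euler: x'=0.923838075+0.016869·-1.373969095=0.900660590, ẋ'=-1.373969095+0.016869·-9.693015378=-1.537480571
       θ'=-0.289162274+0.016869·-1.601367736=-0.316175746, θ̇'=-1.601367736+0.016869·5.101365055=-1.515312809

(0.900660590, -1.537480571, -0.316175746, -1.515312809)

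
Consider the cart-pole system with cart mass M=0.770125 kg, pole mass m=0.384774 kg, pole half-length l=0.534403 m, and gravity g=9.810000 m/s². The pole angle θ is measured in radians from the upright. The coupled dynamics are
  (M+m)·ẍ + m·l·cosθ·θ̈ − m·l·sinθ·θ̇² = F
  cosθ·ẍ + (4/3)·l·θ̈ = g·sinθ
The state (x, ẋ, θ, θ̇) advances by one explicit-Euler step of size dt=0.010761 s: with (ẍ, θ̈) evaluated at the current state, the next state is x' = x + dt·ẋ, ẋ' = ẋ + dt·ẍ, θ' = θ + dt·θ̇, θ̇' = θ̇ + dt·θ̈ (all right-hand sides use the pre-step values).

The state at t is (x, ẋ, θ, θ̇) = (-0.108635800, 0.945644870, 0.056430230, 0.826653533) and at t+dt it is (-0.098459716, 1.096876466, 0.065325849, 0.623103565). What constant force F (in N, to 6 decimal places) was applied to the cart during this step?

ẍ = (ẋ'−ẋ)/dt = (1.096876466−0.945644870)/0.010761 = 14.053675
θ̈ = (θ̇'−θ̇)/dt = (0.623103565−0.826653533)/0.010761 = -18.915525
sinθ=0.056400, cosθ=0.998408
F = (M+m)·ẍ + m·l·cosθ·θ̈ − m·l·sinθ·θ̇² = 16.230575 + -3.883302 − 0.007925 = 12.339348

F = 12.339348 N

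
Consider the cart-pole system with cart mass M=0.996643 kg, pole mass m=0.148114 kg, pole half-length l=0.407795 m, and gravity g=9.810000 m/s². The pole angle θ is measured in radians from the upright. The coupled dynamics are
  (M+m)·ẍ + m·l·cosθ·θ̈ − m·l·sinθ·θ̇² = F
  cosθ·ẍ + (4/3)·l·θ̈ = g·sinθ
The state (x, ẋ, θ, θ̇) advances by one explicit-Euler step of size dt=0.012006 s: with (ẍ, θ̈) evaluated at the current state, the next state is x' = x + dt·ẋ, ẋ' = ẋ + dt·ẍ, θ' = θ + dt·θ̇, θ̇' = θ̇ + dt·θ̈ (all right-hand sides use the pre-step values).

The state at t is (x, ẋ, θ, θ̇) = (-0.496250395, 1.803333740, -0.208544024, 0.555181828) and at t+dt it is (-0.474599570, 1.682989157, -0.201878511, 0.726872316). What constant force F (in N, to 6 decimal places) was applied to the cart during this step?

ẍ = (ẋ'−ẋ)/dt = (1.682989157−1.803333740)/0.012006 = -10.023703
θ̈ = (θ̇'−θ̇)/dt = (0.726872316−0.555181828)/0.012006 = 14.300390
sinθ=-0.207036, cosθ=0.978333
F = (M+m)·ẍ + m·l·cosθ·θ̈ − m·l·sinθ·θ̇² = -11.474705 + 0.845031 − -0.003854 = -10.625819

F = -10.625819 N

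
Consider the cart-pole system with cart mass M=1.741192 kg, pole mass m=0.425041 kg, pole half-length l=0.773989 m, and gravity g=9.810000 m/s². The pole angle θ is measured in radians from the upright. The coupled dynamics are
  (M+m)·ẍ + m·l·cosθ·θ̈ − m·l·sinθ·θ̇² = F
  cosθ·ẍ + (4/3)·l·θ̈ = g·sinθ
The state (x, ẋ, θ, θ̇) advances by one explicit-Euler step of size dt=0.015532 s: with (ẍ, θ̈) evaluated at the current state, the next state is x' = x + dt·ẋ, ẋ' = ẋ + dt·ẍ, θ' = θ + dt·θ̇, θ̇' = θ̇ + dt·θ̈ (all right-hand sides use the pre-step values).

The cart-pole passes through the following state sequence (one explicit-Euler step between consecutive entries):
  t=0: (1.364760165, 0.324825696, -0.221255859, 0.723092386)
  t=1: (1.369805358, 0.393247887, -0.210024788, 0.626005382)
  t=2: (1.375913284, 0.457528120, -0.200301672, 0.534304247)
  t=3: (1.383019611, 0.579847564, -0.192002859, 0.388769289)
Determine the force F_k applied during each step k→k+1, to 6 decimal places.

step 0→1:
  ẍ = (ẋ'−ẋ)/dt = (0.393247887−0.324825696)/0.015532 = 4.405240
  θ̈ = (θ̇'−θ̇)/dt = (0.626005382−0.723092386)/0.015532 = -6.250773
  sinθ=-0.219455, cosθ=0.975623
  F = (M+m)·ẍ + m·l·cosθ·θ̈ − m·l·sinθ·θ̇² = 9.542777 + -2.006232 − -0.037748 = 7.574293
step 1→2:
  ẍ = (ẋ'−ẋ)/dt = (0.457528120−0.393247887)/0.015532 = 4.138568
  θ̈ = (θ̇'−θ̇)/dt = (0.534304247−0.626005382)/0.015532 = -5.904013
  sinθ=-0.208484, cosθ=0.978026
  F = (M+m)·ẍ + m·l·cosθ·θ̈ − m·l·sinθ·θ̇² = 8.965102 + -1.899605 − -0.026878 = 7.092375
step 2→3:
  ẍ = (ẋ'−ẋ)/dt = (0.579847564−0.457528120)/0.015532 = 7.875318
  θ̈ = (θ̇'−θ̇)/dt = (0.388769289−0.534304247)/0.015532 = -9.370008
  sinθ=-0.198965, cosθ=0.980007
  F = (M+m)·ẍ + m·l·cosθ·θ̈ − m·l·sinθ·θ̇² = 17.059774 + -3.020888 − -0.018686 = 14.057573

F_0 = 7.574293 N
F_1 = 7.092375 N
F_2 = 14.057573 N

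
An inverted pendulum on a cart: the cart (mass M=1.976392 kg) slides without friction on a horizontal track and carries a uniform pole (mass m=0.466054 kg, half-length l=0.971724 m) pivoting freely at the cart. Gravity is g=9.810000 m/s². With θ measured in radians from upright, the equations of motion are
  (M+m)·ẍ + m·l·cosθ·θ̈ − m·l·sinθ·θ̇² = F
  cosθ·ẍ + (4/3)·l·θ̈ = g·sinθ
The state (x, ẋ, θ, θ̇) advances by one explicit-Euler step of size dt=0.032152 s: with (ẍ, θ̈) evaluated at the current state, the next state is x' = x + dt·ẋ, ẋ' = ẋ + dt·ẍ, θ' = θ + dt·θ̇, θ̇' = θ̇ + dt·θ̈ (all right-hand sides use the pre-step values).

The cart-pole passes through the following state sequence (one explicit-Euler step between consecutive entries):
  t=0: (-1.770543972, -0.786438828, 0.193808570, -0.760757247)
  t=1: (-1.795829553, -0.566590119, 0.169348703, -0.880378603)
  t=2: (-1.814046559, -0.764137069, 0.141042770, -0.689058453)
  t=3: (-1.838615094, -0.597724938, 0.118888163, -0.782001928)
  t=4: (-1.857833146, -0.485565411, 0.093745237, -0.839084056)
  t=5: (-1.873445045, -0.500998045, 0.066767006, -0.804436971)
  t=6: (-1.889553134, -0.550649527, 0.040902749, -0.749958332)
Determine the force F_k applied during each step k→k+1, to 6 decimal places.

F_0 = 14.997082 N
F_1 = -12.409649 N
F_2 = 11.315218 N
F_3 = 7.689065 N
F_4 = -0.716319 N
F_5 = -3.025710 N

step 0→1:
  ẍ = (ẋ'−ẋ)/dt = (-0.566590119−-0.786438828)/0.032152 = 6.837793
  θ̈ = (θ̇'−θ̇)/dt = (-0.880378603−-0.760757247)/0.032152 = -3.720495
  sinθ=0.192598, cosθ=0.981278
  F = (M+m)·ẍ + m·l·cosθ·θ̈ − m·l·sinθ·θ̇² = 16.700939 + -1.653377 − 0.050480 = 14.997082
step 1→2:
  ẍ = (ẋ'−ẋ)/dt = (-0.764137069−-0.566590119)/0.032152 = -6.144157
  θ̈ = (θ̇'−θ̇)/dt = (-0.689058453−-0.880378603)/0.032152 = 5.950490
  sinθ=0.168540, cosθ=0.985695
  F = (M+m)·ẍ + m·l·cosθ·θ̈ − m·l·sinθ·θ̇² = -15.006773 + 2.656283 − 0.059159 = -12.409649
step 2→3:
  ẍ = (ẋ'−ẋ)/dt = (-0.597724938−-0.764137069)/0.032152 = 5.175794
  θ̈ = (θ̇'−θ̇)/dt = (-0.782001928−-0.689058453)/0.032152 = -2.890753
  sinθ=0.140576, cosθ=0.990070
  F = (M+m)·ẍ + m·l·cosθ·θ̈ − m·l·sinθ·θ̇² = 12.641598 + -1.296152 − 0.030227 = 11.315218
step 3→4:
  ẍ = (ẋ'−ẋ)/dt = (-0.485565411−-0.597724938)/0.032152 = 3.488415
  θ̈ = (θ̇'−θ̇)/dt = (-0.839084056−-0.782001928)/0.032152 = -1.775383
  sinθ=0.118608, cosθ=0.992941
  F = (M+m)·ẍ + m·l·cosθ·θ̈ − m·l·sinθ·θ̇² = 8.520266 + -0.798353 − 0.032848 = 7.689065
step 4→5:
  ẍ = (ẋ'−ẋ)/dt = (-0.500998045−-0.485565411)/0.032152 = -0.479990
  θ̈ = (θ̇'−θ̇)/dt = (-0.804436971−-0.839084056)/0.032152 = 1.077603
  sinθ=0.093608, cosθ=0.995609
  F = (M+m)·ẍ + m·l·cosθ·θ̈ − m·l·sinθ·θ̇² = -1.172349 + 0.485877 − 0.029847 = -0.716319
step 5→6:
  ẍ = (ẋ'−ẋ)/dt = (-0.550649527−-0.500998045)/0.032152 = -1.544274
  θ̈ = (θ̇'−θ̇)/dt = (-0.749958332−-0.804436971)/0.032152 = 1.694409
  sinθ=0.066717, cosθ=0.997772
  F = (M+m)·ẍ + m·l·cosθ·θ̈ − m·l·sinθ·θ̇² = -3.771805 + 0.765647 − 0.019553 = -3.025710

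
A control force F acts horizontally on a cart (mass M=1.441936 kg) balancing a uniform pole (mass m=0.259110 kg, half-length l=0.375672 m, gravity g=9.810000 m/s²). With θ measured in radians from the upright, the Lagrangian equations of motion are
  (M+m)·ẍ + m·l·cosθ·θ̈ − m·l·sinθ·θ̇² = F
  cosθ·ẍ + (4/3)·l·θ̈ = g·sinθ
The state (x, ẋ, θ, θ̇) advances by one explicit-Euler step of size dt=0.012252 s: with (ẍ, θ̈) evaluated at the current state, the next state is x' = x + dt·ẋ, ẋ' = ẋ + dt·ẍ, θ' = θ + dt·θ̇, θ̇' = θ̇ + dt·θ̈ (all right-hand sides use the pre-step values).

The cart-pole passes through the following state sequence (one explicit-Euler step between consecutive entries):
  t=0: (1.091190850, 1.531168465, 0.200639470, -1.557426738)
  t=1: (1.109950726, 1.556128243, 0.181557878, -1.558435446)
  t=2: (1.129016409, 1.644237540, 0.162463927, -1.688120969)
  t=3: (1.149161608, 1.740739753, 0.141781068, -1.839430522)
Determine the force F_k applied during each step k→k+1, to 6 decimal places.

step 0→1:
  ẍ = (ẋ'−ẋ)/dt = (1.556128243−1.531168465)/0.012252 = 2.037200
  θ̈ = (θ̇'−θ̇)/dt = (-1.558435446−-1.557426738)/0.012252 = -0.082330
  sinθ=0.199296, cosθ=0.979939
  F = (M+m)·ẍ + m·l·cosθ·θ̈ − m·l·sinθ·θ̇² = 3.465371 + -0.007853 − 0.047055 = 3.410463
step 1→2:
  ẍ = (ẋ'−ẋ)/dt = (1.644237540−1.556128243)/0.012252 = 7.191422
  θ̈ = (θ̇'−θ̇)/dt = (-1.688120969−-1.558435446)/0.012252 = -10.584845
  sinθ=0.180562, cosθ=0.983564
  F = (M+m)·ẍ + m·l·cosθ·θ̈ − m·l·sinθ·θ̇² = 12.232939 + -1.013398 − 0.042687 = 11.176854
step 2→3:
  ẍ = (ẋ'−ẋ)/dt = (1.740739753−1.644237540)/0.012252 = 7.876446
  θ̈ = (θ̇'−θ̇)/dt = (-1.839430522−-1.688120969)/0.012252 = -12.349784
  sinθ=0.161750, cosθ=0.986832
  F = (M+m)·ẍ + m·l·cosθ·θ̈ − m·l·sinθ·θ̇² = 13.398196 + -1.186303 − 0.044869 = 12.167025

F_0 = 3.410463 N
F_1 = 11.176854 N
F_2 = 12.167025 N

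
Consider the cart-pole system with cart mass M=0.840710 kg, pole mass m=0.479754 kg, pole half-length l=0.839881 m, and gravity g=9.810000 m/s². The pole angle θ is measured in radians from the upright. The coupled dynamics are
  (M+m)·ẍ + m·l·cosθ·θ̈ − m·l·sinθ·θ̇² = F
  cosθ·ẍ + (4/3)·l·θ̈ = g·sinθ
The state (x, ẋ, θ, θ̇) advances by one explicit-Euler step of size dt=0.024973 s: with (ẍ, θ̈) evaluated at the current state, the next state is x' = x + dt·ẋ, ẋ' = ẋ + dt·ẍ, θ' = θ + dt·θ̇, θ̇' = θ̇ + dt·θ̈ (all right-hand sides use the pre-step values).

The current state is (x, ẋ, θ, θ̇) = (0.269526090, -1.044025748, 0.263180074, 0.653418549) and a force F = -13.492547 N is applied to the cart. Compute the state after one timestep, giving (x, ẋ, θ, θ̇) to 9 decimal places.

(0.243453635, -1.407451302, 0.279497895, 1.023690115)

sinθ=0.260152438, cosθ=0.965567558
temp = (F + m·l·θ̇²·sinθ)/(M+m) = (-13.492547 + 0.044755579)/1.320464 = -10.184140894
θ̈ = (g·sinθ − cosθ·temp)/(l·(4/3 − m·cos²θ/(M+m))) = 14.826875659
ẍ = temp − m·l·θ̈·cosθ/(M+m) = -14.552739134
Euler: x'=0.269526090+0.024973·-1.044025748=0.243453635, ẋ'=-1.044025748+0.024973·-14.552739134=-1.407451302
       θ'=0.263180074+0.024973·0.653418549=0.279497895, θ̇'=0.653418549+0.024973·14.826875659=1.023690115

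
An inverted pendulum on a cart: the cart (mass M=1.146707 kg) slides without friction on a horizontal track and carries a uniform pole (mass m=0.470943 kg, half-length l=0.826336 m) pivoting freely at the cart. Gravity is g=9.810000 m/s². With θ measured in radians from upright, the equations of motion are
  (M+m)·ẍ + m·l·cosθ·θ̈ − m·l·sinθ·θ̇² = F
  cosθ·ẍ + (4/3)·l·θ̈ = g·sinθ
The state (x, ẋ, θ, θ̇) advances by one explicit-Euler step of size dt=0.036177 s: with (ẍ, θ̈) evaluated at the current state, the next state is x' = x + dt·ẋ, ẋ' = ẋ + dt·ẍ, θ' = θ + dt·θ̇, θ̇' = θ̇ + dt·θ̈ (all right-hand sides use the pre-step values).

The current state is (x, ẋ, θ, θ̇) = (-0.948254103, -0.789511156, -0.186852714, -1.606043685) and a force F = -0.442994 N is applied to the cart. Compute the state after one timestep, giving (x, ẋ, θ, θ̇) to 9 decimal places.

(-0.976816248, -0.789425891, -0.244954556, -1.665957504)

sinθ=-0.185767317, cosθ=0.982593764
temp = (F + m·l·θ̇²·sinθ)/(M+m) = (-0.442994 + -0.186470028)/1.617650 = -0.389122510
θ̈ = (g·sinθ − cosθ·temp)/(l·(4/3 − m·cos²θ/(M+m))) = -1.656130110
ẍ = temp − m·l·θ̈·cosθ/(M+m) = 0.002356890
Euler: x'=-0.948254103+0.036177·-0.789511156=-0.976816248, ẋ'=-0.789511156+0.036177·0.002356890=-0.789425891
       θ'=-0.186852714+0.036177·-1.606043685=-0.244954556, θ̇'=-1.606043685+0.036177·-1.656130110=-1.665957504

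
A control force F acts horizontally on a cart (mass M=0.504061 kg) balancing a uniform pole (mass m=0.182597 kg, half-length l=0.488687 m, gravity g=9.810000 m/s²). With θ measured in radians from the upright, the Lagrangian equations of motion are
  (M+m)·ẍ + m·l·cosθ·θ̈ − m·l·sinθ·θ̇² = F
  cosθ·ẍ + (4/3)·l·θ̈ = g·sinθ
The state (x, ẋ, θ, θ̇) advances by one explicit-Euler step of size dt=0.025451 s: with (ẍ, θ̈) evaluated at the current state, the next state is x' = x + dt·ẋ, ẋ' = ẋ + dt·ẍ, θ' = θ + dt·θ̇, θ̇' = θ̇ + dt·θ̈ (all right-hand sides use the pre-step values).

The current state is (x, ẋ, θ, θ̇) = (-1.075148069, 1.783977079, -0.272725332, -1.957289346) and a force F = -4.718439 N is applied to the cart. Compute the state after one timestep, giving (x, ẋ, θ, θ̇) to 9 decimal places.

(-1.029744068, 1.581057903, -0.322540303, -1.760587016)

sinθ=-0.269357039, cosθ=0.963040386
temp = (F + m·l·θ̇²·sinθ)/(M+m) = (-4.718439 + -0.092079471)/0.686658 = -7.005697846
θ̈ = (g·sinθ − cosθ·temp)/(l·(4/3 − m·cos²θ/(M+m))) = 7.728668018
ẍ = temp − m·l·θ̈·cosθ/(M+m) = -7.972935272
Euler: x'=-1.075148069+0.025451·1.783977079=-1.029744068, ẋ'=1.783977079+0.025451·-7.972935272=1.581057903
       θ'=-0.272725332+0.025451·-1.957289346=-0.322540303, θ̇'=-1.957289346+0.025451·7.728668018=-1.760587016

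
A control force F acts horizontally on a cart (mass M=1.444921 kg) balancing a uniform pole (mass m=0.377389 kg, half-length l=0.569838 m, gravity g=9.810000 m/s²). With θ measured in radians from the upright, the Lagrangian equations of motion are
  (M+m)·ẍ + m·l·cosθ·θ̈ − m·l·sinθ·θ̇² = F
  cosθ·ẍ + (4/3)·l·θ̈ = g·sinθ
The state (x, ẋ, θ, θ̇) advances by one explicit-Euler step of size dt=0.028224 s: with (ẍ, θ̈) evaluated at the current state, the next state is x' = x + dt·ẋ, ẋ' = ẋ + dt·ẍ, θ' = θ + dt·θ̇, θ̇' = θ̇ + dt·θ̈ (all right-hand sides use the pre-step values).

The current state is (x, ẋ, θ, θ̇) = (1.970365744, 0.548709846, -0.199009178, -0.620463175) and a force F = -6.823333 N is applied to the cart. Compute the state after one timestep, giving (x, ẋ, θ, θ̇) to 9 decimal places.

sinθ=-0.197698162, cosθ=0.980262943
temp = (F + m·l·θ̇²·sinθ)/(M+m) = (-6.823333 + -0.016367234)/1.822310 = -3.753313231
θ̈ = (g·sinθ − cosθ·temp)/(l·(4/3 − m·cos²θ/(M+m))) = 2.691601631
ẍ = temp − m·l·θ̈·cosθ/(M+m) = -4.064679637
Euler: x'=1.970365744+0.028224·0.548709846=1.985852531, ẋ'=0.548709846+0.028224·-4.064679637=0.433988328
       θ'=-0.199009178+0.028224·-0.620463175=-0.216521131, θ̇'=-0.620463175+0.028224·2.691601631=-0.544495411

(1.985852531, 0.433988328, -0.216521131, -0.544495411)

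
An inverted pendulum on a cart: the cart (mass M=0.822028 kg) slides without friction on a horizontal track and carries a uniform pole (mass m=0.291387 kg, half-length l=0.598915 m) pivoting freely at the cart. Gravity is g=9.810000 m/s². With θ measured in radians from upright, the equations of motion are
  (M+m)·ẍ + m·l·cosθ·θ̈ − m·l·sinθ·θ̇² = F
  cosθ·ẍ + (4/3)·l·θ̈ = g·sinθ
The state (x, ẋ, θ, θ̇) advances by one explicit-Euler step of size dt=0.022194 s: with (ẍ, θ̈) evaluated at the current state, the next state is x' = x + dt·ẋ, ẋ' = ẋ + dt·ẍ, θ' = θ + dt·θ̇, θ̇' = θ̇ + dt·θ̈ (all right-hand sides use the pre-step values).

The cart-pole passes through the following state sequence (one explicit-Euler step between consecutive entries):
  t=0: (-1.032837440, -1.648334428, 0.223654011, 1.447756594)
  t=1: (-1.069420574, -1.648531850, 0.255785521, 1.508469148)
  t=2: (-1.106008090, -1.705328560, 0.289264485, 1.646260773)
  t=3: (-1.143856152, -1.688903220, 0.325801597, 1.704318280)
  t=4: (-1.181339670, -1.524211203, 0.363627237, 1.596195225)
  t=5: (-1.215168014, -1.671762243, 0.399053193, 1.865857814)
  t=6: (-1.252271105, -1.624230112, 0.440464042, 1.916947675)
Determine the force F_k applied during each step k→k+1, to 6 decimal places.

F_0 = 0.374472 N
F_1 = -1.901580 N
F_2 = 1.126655 N
F_3 = 7.294451 N
F_4 = -5.578628 N
F_5 = 2.518662 N

step 0→1:
  ẍ = (ẋ'−ẋ)/dt = (-1.648531850−-1.648334428)/0.022194 = -0.008895
  θ̈ = (θ̇'−θ̇)/dt = (1.508469148−1.447756594)/0.022194 = 2.735539
  sinθ=0.221794, cosθ=0.975094
  F = (M+m)·ẍ + m·l·cosθ·θ̈ − m·l·sinθ·θ̇² = -0.009904 + 0.465505 − 0.081129 = 0.374472
step 1→2:
  ẍ = (ẋ'−ẋ)/dt = (-1.705328560−-1.648531850)/0.022194 = -2.559102
  θ̈ = (θ̇'−θ̇)/dt = (1.646260773−1.508469148)/0.022194 = 6.208508
  sinθ=0.253005, cosθ=0.967465
  F = (M+m)·ẍ + m·l·cosθ·θ̈ − m·l·sinθ·θ̇² = -2.849343 + 1.048233 − 0.100470 = -1.901580
step 2→3:
  ẍ = (ẋ'−ẋ)/dt = (-1.688903220−-1.705328560)/0.022194 = 0.740080
  θ̈ = (θ̇'−θ̇)/dt = (1.704318280−1.646260773)/0.022194 = 2.615910
  sinθ=0.285247, cosθ=0.958454
  F = (M+m)·ẍ + m·l·cosθ·θ̈ − m·l·sinθ·θ̇² = 0.824016 + 0.437552 − 0.134913 = 1.126655
step 3→4:
  ẍ = (ẋ'−ẋ)/dt = (-1.524211203−-1.688903220)/0.022194 = 7.420565
  θ̈ = (θ̇'−θ̇)/dt = (1.596195225−1.704318280)/0.022194 = -4.871725
  sinθ=0.320068, cosθ=0.947394
  F = (M+m)·ẍ + m·l·cosθ·θ̈ − m·l·sinθ·θ̇² = 8.262168 + -0.805469 − 0.162248 = 7.294451
step 4→5:
  ẍ = (ẋ'−ẋ)/dt = (-1.671762243−-1.524211203)/0.022194 = -6.648240
  θ̈ = (θ̇'−θ̇)/dt = (1.865857814−1.596195225)/0.022194 = 12.150247
  sinθ=0.355667, cosθ=0.934613
  F = (M+m)·ẍ + m·l·cosθ·θ̈ − m·l·sinθ·θ̇² = -7.402250 + 1.981765 − 0.158143 = -5.578628
step 5→6:
  ẍ = (ẋ'−ẋ)/dt = (-1.624230112−-1.671762243)/0.022194 = 2.141666
  θ̈ = (θ̇'−θ̇)/dt = (1.916947675−1.865857814)/0.022194 = 2.301967
  sinθ=0.388546, cosθ=0.921429
  F = (M+m)·ẍ + m·l·cosθ·θ̈ − m·l·sinθ·θ̇² = 2.384563 + 0.370166 − 0.236067 = 2.518662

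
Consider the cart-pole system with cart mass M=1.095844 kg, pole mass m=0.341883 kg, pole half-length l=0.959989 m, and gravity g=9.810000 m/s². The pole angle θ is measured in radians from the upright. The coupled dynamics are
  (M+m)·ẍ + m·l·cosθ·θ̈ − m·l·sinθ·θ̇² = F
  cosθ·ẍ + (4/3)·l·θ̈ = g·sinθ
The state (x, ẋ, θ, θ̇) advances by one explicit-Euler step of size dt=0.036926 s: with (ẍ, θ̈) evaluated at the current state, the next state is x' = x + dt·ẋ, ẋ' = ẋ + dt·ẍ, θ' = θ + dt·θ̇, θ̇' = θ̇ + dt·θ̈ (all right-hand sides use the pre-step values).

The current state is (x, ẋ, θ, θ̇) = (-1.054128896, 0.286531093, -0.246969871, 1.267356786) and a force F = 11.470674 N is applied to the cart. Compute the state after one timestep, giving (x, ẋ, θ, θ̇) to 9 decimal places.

(-1.043548449, 0.654917369, -0.200171454, 0.919098695)

sinθ=-0.244466898, cosθ=0.969657638
temp = (F + m·l·θ̇²·sinθ)/(M+m) = (11.470674 + -0.128872904)/1.437727 = 7.888702860
θ̈ = (g·sinθ − cosθ·temp)/(l·(4/3 − m·cos²θ/(M+m))) = -9.431243316
ẍ = temp − m·l·θ̈·cosθ/(M+m) = 9.976338519
Euler: x'=-1.054128896+0.036926·0.286531093=-1.043548449, ẋ'=0.286531093+0.036926·9.976338519=0.654917369
       θ'=-0.246969871+0.036926·1.267356786=-0.200171454, θ̇'=1.267356786+0.036926·-9.431243316=0.919098695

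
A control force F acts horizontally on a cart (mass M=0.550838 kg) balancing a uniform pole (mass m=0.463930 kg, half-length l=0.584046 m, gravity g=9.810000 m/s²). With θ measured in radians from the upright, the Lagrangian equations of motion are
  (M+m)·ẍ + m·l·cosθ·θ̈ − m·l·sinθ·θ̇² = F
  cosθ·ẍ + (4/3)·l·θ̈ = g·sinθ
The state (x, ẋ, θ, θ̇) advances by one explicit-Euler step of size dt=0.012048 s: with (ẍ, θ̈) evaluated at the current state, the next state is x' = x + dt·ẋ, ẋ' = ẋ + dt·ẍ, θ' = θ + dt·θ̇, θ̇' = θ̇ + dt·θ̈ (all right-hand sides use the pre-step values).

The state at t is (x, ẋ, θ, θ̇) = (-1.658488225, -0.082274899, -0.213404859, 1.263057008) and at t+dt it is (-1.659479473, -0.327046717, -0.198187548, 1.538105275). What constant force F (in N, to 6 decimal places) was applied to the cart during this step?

F = -14.479426 N

ẍ = (ẋ'−ẋ)/dt = (-0.327046717−-0.082274899)/0.012048 = -20.316386
θ̈ = (θ̇'−θ̇)/dt = (1.538105275−1.263057008)/0.012048 = 22.829371
sinθ=-0.211789, cosθ=0.977315
F = (M+m)·ẍ + m·l·cosθ·θ̈ − m·l·sinθ·θ̇² = -20.616418 + 6.045445 − -0.091548 = -14.479426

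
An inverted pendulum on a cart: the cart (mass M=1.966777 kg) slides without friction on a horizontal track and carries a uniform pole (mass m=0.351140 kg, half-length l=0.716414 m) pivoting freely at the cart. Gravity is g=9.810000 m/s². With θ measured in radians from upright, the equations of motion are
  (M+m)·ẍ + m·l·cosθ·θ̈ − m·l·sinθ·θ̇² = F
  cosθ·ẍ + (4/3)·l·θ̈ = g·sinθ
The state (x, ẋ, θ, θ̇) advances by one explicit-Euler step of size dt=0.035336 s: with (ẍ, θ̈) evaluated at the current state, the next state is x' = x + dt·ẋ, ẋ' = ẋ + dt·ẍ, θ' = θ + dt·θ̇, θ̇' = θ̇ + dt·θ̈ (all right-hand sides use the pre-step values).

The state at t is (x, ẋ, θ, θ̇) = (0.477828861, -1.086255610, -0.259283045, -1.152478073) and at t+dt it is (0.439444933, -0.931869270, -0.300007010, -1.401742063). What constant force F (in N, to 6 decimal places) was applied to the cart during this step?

F = 8.497638 N

ẍ = (ẋ'−ẋ)/dt = (-0.931869270−-1.086255610)/0.035336 = 4.369095
θ̈ = (θ̇'−θ̇)/dt = (-1.401742063−-1.152478073)/0.035336 = -7.054109
sinθ=-0.256388, cosθ=0.966574
F = (M+m)·ẍ + m·l·cosθ·θ̈ − m·l·sinθ·θ̇² = 10.127200 + -1.715227 − -0.085666 = 8.497638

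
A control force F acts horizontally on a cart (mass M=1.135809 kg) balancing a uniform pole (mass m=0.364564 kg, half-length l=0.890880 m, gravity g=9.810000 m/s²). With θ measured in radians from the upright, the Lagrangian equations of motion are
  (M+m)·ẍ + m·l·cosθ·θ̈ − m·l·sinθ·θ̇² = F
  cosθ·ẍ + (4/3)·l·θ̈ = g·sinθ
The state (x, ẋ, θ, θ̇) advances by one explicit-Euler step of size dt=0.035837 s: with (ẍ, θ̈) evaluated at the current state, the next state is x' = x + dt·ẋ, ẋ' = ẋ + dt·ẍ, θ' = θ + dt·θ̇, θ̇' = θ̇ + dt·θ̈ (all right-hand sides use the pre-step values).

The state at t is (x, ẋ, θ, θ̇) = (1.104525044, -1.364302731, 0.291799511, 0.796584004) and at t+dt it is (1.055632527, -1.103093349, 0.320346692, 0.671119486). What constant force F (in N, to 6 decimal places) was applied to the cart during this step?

F = 9.787668 N

ẍ = (ẋ'−ẋ)/dt = (-1.103093349−-1.364302731)/0.035837 = 7.288818
θ̈ = (θ̇'−θ̇)/dt = (0.671119486−0.796584004)/0.035837 = -3.500977
sinθ=0.287676, cosθ=0.957728
F = (M+m)·ẍ + m·l·cosθ·θ̈ − m·l·sinθ·θ̇² = 10.935946 + -1.088991 − 0.059287 = 9.787668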